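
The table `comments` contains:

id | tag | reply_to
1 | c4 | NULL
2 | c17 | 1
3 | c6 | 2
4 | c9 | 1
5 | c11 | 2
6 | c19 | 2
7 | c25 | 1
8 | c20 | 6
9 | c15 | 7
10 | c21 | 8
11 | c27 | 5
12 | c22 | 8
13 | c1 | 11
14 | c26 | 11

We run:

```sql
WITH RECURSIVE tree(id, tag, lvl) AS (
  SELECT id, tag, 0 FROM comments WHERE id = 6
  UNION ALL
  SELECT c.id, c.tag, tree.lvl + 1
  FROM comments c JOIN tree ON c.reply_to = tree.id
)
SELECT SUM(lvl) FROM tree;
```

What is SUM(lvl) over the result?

Base: id=6 (c19) at lvl 0.
Iteration 1: rows with reply_to in {6} -> c20 (id 8, lvl 1).
Iteration 2: rows with reply_to in {8} -> c21 (id 10, lvl 2), c22 (id 12, lvl 2).
Iteration 3: no rows with reply_to in {10,12}; recursion stops.
SUM(lvl) = 0 + 1 + 2 + 2 = 5.

5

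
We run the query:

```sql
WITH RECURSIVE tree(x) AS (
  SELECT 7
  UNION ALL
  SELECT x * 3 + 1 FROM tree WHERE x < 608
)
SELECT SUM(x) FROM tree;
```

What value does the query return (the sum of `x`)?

Base: x=7.
Iteration 1: 7 < 608 holds -> x = 7 * 3 + 1 = 22.
Iteration 2: 22 < 608 holds -> x = 22 * 3 + 1 = 67.
Iteration 3: 67 < 608 holds -> x = 67 * 3 + 1 = 202.
Iteration 4: 202 < 608 holds -> x = 202 * 3 + 1 = 607.
Iteration 5: 607 < 608 holds -> x = 607 * 3 + 1 = 1822.
Iteration 6: 1822 < 608 fails; recursion stops.
SUM(x) = 7 + 22 + 67 + 202 + 607 + 1822 = 2727.

2727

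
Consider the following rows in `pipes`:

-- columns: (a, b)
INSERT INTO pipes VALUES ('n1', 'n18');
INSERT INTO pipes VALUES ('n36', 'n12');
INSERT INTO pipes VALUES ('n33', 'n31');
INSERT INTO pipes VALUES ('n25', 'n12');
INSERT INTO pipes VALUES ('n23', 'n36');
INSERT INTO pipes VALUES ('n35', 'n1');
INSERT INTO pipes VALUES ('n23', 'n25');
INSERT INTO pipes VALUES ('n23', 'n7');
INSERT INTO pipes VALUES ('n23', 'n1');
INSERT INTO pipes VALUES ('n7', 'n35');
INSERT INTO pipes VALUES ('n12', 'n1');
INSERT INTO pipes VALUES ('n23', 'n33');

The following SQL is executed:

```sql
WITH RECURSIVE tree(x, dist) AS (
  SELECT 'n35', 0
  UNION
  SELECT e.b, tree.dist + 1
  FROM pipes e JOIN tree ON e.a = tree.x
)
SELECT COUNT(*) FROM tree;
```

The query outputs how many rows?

3

Base: (n35, dist=0).
Iteration 1: edges from {n35} -> (n1, dist=1).
Iteration 2: edges from {n1} -> (n18, dist=2).
Iteration 3: no outgoing edges from {n18}; recursion stops.
Total rows emitted: 3.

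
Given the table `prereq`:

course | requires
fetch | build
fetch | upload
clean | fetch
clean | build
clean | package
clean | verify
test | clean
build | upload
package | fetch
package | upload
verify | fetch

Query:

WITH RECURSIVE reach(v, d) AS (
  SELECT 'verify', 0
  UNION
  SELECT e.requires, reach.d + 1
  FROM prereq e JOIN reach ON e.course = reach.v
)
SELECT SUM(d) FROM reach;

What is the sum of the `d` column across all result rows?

Base: (verify, d=0).
Iteration 1: edges from {verify} -> (fetch, d=1).
Iteration 2: edges from {fetch} -> (build, d=2), (upload, d=2).
Iteration 3: edges from {build,upload} -> (upload, d=3).
Iteration 4: no outgoing edges from {upload}; recursion stops.
SUM(d) = 0 + 1 + 2 + 2 + 3 = 8.

8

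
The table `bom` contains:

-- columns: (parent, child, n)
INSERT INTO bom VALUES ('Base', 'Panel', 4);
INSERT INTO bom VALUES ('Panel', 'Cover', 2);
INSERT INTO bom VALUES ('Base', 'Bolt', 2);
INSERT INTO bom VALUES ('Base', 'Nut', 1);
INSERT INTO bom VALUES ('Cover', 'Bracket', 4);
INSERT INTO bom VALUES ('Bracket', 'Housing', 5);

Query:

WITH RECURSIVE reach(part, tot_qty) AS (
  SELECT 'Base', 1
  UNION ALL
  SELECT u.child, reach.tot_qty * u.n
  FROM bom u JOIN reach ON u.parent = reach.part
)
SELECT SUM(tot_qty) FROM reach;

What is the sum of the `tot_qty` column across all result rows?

208

Base: (Base, tot_qty=1).
Iteration 1: components of {Base} -> Bolt = 1*2 = 2, Nut = 1*1 = 1, Panel = 1*4 = 4.
Iteration 2: components of {Bolt,Nut,Panel} -> Cover = 4*2 = 8.
Iteration 3: components of {Cover} -> Bracket = 8*4 = 32.
Iteration 4: components of {Bracket} -> Housing = 32*5 = 160.
Iteration 5: no further components; recursion stops.
SUM(tot_qty) = 1 + 4 + 2 + 1 + 8 + 32 + 160 = 208.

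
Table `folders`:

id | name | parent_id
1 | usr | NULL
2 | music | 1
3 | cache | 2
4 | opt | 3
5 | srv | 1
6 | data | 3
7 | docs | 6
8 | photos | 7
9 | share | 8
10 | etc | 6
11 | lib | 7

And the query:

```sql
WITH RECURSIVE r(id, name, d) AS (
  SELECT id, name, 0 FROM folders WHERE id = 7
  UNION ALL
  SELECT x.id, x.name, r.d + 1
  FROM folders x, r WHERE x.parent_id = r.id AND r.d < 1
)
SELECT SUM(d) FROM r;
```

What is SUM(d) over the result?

2

Base: id=7 (docs) at d 0.
Iteration 1: rows with parent_id in {7} -> photos (id 8, d 1), lib (id 11, d 1).
Iteration 2: d < 1 fails for all current rows; recursion stops.
SUM(d) = 0 + 1 + 1 = 2.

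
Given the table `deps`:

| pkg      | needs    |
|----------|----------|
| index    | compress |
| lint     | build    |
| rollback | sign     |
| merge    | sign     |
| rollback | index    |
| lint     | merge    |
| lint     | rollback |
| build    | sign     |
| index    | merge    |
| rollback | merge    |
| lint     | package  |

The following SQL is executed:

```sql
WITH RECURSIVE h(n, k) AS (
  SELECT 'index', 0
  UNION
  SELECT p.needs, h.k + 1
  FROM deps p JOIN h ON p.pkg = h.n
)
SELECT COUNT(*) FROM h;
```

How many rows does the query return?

Base: (index, k=0).
Iteration 1: edges from {index} -> (compress, k=1), (merge, k=1).
Iteration 2: edges from {compress,merge} -> (sign, k=2).
Iteration 3: no outgoing edges from {sign}; recursion stops.
Total rows emitted: 4.

4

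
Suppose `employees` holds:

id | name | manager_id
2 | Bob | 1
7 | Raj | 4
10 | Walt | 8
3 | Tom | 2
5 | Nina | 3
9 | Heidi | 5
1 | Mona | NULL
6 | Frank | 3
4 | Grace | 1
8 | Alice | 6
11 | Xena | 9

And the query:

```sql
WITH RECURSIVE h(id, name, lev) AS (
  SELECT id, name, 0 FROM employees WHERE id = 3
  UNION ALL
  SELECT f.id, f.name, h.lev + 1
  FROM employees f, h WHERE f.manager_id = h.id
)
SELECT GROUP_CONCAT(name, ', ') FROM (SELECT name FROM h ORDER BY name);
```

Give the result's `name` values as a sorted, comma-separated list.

Alice, Frank, Heidi, Nina, Tom, Walt, Xena

Base: id=3 (Tom) at lev 0.
Iteration 1: rows with manager_id in {3} -> Nina (id 5, lev 1), Frank (id 6, lev 1).
Iteration 2: rows with manager_id in {5,6} -> Alice (id 8, lev 2), Heidi (id 9, lev 2).
Iteration 3: rows with manager_id in {8,9} -> Walt (id 10, lev 3), Xena (id 11, lev 3).
Iteration 4: no rows with manager_id in {10,11}; recursion stops.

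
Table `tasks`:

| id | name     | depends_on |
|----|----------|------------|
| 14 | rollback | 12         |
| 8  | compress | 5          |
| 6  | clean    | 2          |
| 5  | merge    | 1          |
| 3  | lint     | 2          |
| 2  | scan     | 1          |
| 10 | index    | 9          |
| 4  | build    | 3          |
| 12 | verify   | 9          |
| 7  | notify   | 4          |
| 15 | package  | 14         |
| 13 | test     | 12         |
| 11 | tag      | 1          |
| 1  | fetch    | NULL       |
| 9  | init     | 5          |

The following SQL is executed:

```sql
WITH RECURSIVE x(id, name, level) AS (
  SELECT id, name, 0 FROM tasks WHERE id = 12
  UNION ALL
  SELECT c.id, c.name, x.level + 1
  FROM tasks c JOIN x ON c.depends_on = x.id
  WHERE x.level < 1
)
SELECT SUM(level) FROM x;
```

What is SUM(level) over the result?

Base: id=12 (verify) at level 0.
Iteration 1: rows with depends_on in {12} -> test (id 13, level 1), rollback (id 14, level 1).
Iteration 2: level < 1 fails for all current rows; recursion stops.
SUM(level) = 0 + 1 + 1 = 2.

2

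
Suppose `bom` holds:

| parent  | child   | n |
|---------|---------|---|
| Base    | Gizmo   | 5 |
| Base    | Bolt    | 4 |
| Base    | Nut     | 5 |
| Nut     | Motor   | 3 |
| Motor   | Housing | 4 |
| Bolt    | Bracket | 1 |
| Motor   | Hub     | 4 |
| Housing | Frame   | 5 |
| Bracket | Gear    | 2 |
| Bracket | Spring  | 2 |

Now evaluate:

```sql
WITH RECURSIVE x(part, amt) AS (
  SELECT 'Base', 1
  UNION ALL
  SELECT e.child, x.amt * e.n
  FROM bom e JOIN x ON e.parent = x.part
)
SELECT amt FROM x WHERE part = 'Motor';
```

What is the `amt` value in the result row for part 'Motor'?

Base: (Base, amt=1).
Iteration 1: components of {Base} -> Bolt = 1*4 = 4, Gizmo = 1*5 = 5, Nut = 1*5 = 5.
Iteration 2: components of {Bolt,Gizmo,Nut} -> Bracket = 4*1 = 4, Motor = 5*3 = 15.
Iteration 3: components of {Bracket,Motor} -> Gear = 4*2 = 8, Housing = 15*4 = 60, Hub = 15*4 = 60, Spring = 4*2 = 8.
Iteration 4: components of {Gear,Housing,Hub,Spring} -> Frame = 60*5 = 300.
Iteration 5: no further components; recursion stops.

15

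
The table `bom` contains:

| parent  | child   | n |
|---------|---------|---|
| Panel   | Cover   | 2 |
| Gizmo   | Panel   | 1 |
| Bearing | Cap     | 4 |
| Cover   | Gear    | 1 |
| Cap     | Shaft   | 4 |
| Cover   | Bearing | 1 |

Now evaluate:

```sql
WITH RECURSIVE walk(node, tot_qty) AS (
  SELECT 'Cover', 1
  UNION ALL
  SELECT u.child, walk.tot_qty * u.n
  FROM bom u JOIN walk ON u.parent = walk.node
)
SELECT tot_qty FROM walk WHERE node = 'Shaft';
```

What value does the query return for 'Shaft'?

Base: (Cover, tot_qty=1).
Iteration 1: components of {Cover} -> Bearing = 1*1 = 1, Gear = 1*1 = 1.
Iteration 2: components of {Bearing,Gear} -> Cap = 1*4 = 4.
Iteration 3: components of {Cap} -> Shaft = 4*4 = 16.
Iteration 4: no further components; recursion stops.

16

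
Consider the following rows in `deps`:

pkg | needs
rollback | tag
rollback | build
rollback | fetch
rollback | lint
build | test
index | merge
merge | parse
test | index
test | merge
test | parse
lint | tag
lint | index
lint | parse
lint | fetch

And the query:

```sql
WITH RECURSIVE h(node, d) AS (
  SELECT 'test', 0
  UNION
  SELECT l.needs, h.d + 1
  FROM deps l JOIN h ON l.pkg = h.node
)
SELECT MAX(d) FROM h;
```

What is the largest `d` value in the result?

Base: (test, d=0).
Iteration 1: edges from {test} -> (index, d=1), (merge, d=1), (parse, d=1).
Iteration 2: edges from {index,merge,parse} -> (merge, d=2), (parse, d=2).
Iteration 3: edges from {merge,parse} -> (parse, d=3).
Iteration 4: no outgoing edges from {parse}; recursion stops.
d values: 0, 1, 1, 1, 2, 2, 3; the maximum is 3.

3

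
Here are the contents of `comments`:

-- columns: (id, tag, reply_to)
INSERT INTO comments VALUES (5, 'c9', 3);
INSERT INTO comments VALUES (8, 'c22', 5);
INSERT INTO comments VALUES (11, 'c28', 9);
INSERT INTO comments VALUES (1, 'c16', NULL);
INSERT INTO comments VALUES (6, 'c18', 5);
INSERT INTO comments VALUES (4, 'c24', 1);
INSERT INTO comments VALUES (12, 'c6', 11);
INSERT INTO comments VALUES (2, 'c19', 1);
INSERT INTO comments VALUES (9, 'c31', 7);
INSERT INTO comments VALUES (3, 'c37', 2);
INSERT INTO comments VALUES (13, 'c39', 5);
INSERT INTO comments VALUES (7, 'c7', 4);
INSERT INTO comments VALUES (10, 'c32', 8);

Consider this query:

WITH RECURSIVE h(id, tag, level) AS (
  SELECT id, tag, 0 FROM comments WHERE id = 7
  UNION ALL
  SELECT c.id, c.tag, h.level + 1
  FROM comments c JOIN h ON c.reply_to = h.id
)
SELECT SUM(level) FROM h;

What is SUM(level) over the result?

Base: id=7 (c7) at level 0.
Iteration 1: rows with reply_to in {7} -> c31 (id 9, level 1).
Iteration 2: rows with reply_to in {9} -> c28 (id 11, level 2).
Iteration 3: rows with reply_to in {11} -> c6 (id 12, level 3).
Iteration 4: no rows with reply_to in {12}; recursion stops.
SUM(level) = 0 + 1 + 2 + 3 = 6.

6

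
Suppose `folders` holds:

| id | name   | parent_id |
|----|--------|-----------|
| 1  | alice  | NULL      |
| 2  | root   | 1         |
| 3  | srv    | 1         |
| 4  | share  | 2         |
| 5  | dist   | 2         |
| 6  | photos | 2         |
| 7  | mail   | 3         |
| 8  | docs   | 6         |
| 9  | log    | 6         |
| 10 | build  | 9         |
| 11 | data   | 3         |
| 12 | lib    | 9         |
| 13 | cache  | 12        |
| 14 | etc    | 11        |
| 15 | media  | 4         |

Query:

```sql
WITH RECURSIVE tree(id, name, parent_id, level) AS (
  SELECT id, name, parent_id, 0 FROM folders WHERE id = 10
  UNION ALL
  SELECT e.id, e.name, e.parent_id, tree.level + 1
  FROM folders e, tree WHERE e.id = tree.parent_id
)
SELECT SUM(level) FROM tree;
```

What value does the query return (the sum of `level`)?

Base: id=10 (build), parent_id=9, level 0.
Iteration 1: join on id=9 -> log (id 9, parent_id=6, level 1).
Iteration 2: join on id=6 -> photos (id 6, parent_id=2, level 2).
Iteration 3: join on id=2 -> root (id 2, parent_id=1, level 3).
Iteration 4: join on id=1 -> alice (id 1, parent_id=NULL, level 4).
Iteration 5: parent_id is NULL; no match; recursion stops.
SUM(level) = 0 + 1 + 2 + 3 + 4 = 10.

10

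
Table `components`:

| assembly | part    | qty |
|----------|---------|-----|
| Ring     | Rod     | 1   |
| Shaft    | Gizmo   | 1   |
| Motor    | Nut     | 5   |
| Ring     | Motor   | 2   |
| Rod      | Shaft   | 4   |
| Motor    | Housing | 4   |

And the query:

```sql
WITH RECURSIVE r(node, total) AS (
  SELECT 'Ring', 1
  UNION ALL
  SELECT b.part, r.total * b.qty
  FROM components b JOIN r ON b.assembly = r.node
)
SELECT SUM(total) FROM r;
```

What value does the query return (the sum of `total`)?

Base: (Ring, total=1).
Iteration 1: components of {Ring} -> Motor = 1*2 = 2, Rod = 1*1 = 1.
Iteration 2: components of {Motor,Rod} -> Housing = 2*4 = 8, Nut = 2*5 = 10, Shaft = 1*4 = 4.
Iteration 3: components of {Housing,Nut,Shaft} -> Gizmo = 4*1 = 4.
Iteration 4: no further components; recursion stops.
SUM(total) = 1 + 2 + 1 + 10 + 8 + 4 + 4 = 30.

30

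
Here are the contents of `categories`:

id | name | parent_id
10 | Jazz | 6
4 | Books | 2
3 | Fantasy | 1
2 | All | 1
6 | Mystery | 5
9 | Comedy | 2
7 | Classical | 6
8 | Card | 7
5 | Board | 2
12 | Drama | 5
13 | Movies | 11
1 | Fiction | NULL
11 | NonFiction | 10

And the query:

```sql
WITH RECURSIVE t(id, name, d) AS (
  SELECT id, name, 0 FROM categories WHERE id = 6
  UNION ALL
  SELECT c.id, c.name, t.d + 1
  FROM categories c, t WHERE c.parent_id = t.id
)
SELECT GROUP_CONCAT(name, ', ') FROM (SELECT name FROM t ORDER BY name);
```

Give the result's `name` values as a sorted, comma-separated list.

Base: id=6 (Mystery) at d 0.
Iteration 1: rows with parent_id in {6} -> Classical (id 7, d 1), Jazz (id 10, d 1).
Iteration 2: rows with parent_id in {7,10} -> Card (id 8, d 2), NonFiction (id 11, d 2).
Iteration 3: rows with parent_id in {8,11} -> Movies (id 13, d 3).
Iteration 4: no rows with parent_id in {13}; recursion stops.

Card, Classical, Jazz, Movies, Mystery, NonFiction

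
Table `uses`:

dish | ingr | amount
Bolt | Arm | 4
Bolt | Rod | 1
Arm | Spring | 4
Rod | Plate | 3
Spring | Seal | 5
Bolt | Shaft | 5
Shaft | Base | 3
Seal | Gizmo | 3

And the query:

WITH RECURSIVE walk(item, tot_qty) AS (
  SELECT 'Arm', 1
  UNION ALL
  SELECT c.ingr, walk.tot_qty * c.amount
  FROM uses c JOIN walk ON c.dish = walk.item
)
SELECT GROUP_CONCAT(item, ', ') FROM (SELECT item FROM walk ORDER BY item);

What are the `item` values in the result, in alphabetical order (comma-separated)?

Base: (Arm, tot_qty=1).
Iteration 1: components of {Arm} -> Spring = 1*4 = 4.
Iteration 2: components of {Spring} -> Seal = 4*5 = 20.
Iteration 3: components of {Seal} -> Gizmo = 20*3 = 60.
Iteration 4: no further components; recursion stops.

Arm, Gizmo, Seal, Spring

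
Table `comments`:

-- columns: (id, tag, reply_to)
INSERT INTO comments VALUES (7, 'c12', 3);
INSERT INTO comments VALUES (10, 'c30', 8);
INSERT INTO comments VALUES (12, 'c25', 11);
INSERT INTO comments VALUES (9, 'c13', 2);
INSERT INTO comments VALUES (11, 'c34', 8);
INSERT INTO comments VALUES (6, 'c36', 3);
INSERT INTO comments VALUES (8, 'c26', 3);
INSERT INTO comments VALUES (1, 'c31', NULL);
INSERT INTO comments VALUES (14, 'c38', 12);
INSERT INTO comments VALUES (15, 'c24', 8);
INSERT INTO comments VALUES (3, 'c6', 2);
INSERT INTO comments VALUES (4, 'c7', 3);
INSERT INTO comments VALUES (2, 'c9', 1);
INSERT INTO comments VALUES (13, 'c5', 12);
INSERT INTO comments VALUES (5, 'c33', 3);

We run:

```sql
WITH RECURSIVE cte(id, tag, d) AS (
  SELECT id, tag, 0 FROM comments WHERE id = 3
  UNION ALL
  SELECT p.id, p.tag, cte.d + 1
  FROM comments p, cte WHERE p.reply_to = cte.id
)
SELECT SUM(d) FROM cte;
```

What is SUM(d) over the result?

22

Base: id=3 (c6) at d 0.
Iteration 1: rows with reply_to in {3} -> c7 (id 4, d 1), c33 (id 5, d 1), c36 (id 6, d 1), c12 (id 7, d 1), c26 (id 8, d 1).
Iteration 2: rows with reply_to in {4,5,6,7,8} -> c30 (id 10, d 2), c34 (id 11, d 2), c24 (id 15, d 2).
Iteration 3: rows with reply_to in {10,11,15} -> c25 (id 12, d 3).
Iteration 4: rows with reply_to in {12} -> c5 (id 13, d 4), c38 (id 14, d 4).
Iteration 5: no rows with reply_to in {13,14}; recursion stops.
SUM(d) = 0 + 1 + 1 + 1 + 1 + 1 + 2 + 2 + 2 + 3 + 4 + 4 = 22.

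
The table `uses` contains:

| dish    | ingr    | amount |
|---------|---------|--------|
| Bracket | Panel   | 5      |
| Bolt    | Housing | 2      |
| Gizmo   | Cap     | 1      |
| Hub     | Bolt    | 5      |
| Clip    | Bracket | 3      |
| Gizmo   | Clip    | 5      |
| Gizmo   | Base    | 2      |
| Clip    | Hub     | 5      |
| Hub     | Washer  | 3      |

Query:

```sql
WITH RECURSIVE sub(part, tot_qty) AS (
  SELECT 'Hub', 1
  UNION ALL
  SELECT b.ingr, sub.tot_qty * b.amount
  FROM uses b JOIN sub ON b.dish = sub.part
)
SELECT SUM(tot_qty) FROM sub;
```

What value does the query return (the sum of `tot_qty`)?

Base: (Hub, tot_qty=1).
Iteration 1: components of {Hub} -> Bolt = 1*5 = 5, Washer = 1*3 = 3.
Iteration 2: components of {Bolt,Washer} -> Housing = 5*2 = 10.
Iteration 3: no further components; recursion stops.
SUM(tot_qty) = 1 + 3 + 5 + 10 = 19.

19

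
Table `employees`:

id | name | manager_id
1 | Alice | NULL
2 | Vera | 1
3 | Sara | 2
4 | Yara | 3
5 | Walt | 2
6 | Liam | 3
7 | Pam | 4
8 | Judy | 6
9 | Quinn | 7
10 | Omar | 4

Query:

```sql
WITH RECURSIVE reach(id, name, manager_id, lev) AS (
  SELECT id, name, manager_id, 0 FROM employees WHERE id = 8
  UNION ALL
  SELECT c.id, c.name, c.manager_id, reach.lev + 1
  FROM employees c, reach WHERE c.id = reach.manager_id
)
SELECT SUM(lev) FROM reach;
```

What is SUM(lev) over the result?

Base: id=8 (Judy), manager_id=6, lev 0.
Iteration 1: join on id=6 -> Liam (id 6, manager_id=3, lev 1).
Iteration 2: join on id=3 -> Sara (id 3, manager_id=2, lev 2).
Iteration 3: join on id=2 -> Vera (id 2, manager_id=1, lev 3).
Iteration 4: join on id=1 -> Alice (id 1, manager_id=NULL, lev 4).
Iteration 5: manager_id is NULL; no match; recursion stops.
SUM(lev) = 0 + 1 + 2 + 3 + 4 = 10.

10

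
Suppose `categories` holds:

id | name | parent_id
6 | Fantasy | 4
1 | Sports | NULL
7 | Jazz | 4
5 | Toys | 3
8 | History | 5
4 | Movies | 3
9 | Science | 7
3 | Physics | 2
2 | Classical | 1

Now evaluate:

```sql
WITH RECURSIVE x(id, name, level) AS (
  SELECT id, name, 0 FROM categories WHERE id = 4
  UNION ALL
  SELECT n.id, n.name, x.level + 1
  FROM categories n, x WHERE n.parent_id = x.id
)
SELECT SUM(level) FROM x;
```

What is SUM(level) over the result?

Base: id=4 (Movies) at level 0.
Iteration 1: rows with parent_id in {4} -> Fantasy (id 6, level 1), Jazz (id 7, level 1).
Iteration 2: rows with parent_id in {6,7} -> Science (id 9, level 2).
Iteration 3: no rows with parent_id in {9}; recursion stops.
SUM(level) = 0 + 1 + 1 + 2 = 4.

4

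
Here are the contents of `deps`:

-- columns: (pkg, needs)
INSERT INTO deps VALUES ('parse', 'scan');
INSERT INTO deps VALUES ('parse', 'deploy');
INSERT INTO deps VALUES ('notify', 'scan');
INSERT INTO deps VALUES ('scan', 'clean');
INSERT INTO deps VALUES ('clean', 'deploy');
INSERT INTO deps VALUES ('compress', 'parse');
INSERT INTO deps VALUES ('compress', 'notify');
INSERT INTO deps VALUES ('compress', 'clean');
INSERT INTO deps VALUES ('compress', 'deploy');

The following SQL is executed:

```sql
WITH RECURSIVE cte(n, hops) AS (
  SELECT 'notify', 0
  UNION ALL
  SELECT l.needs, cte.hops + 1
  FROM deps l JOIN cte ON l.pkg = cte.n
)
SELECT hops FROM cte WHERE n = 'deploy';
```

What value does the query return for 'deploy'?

3

Base: (notify, hops=0).
Iteration 1: edges from {notify} -> (scan, hops=1).
Iteration 2: edges from {scan} -> (clean, hops=2).
Iteration 3: edges from {clean} -> (deploy, hops=3).
Iteration 4: no outgoing edges from {deploy}; recursion stops.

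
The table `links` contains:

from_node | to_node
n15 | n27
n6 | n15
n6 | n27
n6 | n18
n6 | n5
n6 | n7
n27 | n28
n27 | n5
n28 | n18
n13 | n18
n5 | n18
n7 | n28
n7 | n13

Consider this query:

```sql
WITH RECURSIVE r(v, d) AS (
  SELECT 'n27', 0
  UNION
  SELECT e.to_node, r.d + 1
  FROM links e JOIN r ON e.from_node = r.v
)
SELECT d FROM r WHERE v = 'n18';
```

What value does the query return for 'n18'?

2

Base: (n27, d=0).
Iteration 1: edges from {n27} -> (n28, d=1), (n5, d=1).
Iteration 2: edges from {n28,n5} -> (n18, d=2). [UNION drops 1 duplicate row(s)]
Iteration 3: no outgoing edges from {n18}; recursion stops.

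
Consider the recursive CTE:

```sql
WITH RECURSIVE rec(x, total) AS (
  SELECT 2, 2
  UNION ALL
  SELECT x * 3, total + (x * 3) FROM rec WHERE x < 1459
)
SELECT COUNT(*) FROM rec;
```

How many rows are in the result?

Base: x=2, total=2.
Iteration 1: 2 < 1459 holds -> x = 2 * 3 = 6, total = 2 + 6 = 8.
Iteration 2: 6 < 1459 holds -> x = 6 * 3 = 18, total = 8 + 18 = 26.
Iteration 3: 18 < 1459 holds -> x = 18 * 3 = 54, total = 26 + 54 = 80.
Iteration 4: 54 < 1459 holds -> x = 54 * 3 = 162, total = 80 + 162 = 242.
Iteration 5: 162 < 1459 holds -> x = 162 * 3 = 486, total = 242 + 486 = 728.
Iteration 6: 486 < 1459 holds -> x = 486 * 3 = 1458, total = 728 + 1458 = 2186.
Iteration 7: 1458 < 1459 holds -> x = 1458 * 3 = 4374, total = 2186 + 4374 = 6560.
Iteration 8: 4374 < 1459 fails; recursion stops.
Total rows emitted: 8.

8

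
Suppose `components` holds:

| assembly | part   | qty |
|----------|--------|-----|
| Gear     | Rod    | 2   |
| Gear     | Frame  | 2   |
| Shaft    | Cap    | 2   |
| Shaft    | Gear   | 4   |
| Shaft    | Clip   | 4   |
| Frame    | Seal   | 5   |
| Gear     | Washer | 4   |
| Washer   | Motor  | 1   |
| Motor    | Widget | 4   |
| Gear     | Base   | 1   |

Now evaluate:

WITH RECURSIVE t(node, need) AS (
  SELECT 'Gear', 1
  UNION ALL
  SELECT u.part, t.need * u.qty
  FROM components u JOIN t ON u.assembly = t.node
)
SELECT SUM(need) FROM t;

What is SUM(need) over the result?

Base: (Gear, need=1).
Iteration 1: components of {Gear} -> Base = 1*1 = 1, Frame = 1*2 = 2, Rod = 1*2 = 2, Washer = 1*4 = 4.
Iteration 2: components of {Base,Frame,Rod,Washer} -> Motor = 4*1 = 4, Seal = 2*5 = 10.
Iteration 3: components of {Motor,Seal} -> Widget = 4*4 = 16.
Iteration 4: no further components; recursion stops.
SUM(need) = 1 + 4 + 1 + 2 + 2 + 4 + 10 + 16 = 40.

40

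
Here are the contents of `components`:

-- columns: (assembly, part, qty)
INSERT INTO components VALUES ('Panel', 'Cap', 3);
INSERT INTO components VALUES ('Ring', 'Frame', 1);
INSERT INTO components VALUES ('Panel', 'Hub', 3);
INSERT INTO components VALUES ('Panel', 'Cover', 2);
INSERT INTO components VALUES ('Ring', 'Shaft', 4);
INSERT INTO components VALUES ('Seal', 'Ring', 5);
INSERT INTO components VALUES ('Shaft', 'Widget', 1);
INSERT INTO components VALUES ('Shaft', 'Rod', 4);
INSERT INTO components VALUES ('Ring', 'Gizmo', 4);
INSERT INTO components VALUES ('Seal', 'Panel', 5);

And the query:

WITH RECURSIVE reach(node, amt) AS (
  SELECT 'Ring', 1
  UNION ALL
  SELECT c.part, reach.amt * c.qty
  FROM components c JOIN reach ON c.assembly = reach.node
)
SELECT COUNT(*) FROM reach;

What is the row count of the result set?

Base: (Ring, amt=1).
Iteration 1: components of {Ring} -> Frame = 1*1 = 1, Gizmo = 1*4 = 4, Shaft = 1*4 = 4.
Iteration 2: components of {Frame,Gizmo,Shaft} -> Rod = 4*4 = 16, Widget = 4*1 = 4.
Iteration 3: no further components; recursion stops.
Total rows emitted: 6.

6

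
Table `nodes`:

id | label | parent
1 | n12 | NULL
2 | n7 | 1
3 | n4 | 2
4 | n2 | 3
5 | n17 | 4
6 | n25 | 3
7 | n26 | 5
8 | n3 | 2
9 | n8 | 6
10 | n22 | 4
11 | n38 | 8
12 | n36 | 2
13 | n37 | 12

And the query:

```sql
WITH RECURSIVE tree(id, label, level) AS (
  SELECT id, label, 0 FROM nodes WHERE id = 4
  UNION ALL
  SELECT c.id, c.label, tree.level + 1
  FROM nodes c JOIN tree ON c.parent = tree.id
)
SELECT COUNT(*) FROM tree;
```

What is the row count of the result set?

4

Base: id=4 (n2) at level 0.
Iteration 1: rows with parent in {4} -> n17 (id 5, level 1), n22 (id 10, level 1).
Iteration 2: rows with parent in {5,10} -> n26 (id 7, level 2).
Iteration 3: no rows with parent in {7}; recursion stops.
Total rows emitted: 4.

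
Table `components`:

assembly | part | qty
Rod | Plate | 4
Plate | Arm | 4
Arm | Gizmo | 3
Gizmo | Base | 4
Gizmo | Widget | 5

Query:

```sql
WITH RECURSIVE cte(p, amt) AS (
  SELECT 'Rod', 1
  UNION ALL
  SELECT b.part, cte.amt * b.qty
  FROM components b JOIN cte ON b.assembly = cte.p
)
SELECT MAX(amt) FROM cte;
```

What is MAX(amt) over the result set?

240

Base: (Rod, amt=1).
Iteration 1: components of {Rod} -> Plate = 1*4 = 4.
Iteration 2: components of {Plate} -> Arm = 4*4 = 16.
Iteration 3: components of {Arm} -> Gizmo = 16*3 = 48.
Iteration 4: components of {Gizmo} -> Base = 48*4 = 192, Widget = 48*5 = 240.
Iteration 5: no further components; recursion stops.
amt values: 1, 4, 16, 48, 192, 240; the maximum is 240.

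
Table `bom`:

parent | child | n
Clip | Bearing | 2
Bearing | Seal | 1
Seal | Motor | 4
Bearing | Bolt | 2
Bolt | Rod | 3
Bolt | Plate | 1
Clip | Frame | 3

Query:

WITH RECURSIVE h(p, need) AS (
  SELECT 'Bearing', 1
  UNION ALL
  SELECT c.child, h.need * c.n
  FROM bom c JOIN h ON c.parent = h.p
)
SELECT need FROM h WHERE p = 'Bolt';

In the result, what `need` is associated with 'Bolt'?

2

Base: (Bearing, need=1).
Iteration 1: components of {Bearing} -> Bolt = 1*2 = 2, Seal = 1*1 = 1.
Iteration 2: components of {Bolt,Seal} -> Motor = 1*4 = 4, Plate = 2*1 = 2, Rod = 2*3 = 6.
Iteration 3: no further components; recursion stops.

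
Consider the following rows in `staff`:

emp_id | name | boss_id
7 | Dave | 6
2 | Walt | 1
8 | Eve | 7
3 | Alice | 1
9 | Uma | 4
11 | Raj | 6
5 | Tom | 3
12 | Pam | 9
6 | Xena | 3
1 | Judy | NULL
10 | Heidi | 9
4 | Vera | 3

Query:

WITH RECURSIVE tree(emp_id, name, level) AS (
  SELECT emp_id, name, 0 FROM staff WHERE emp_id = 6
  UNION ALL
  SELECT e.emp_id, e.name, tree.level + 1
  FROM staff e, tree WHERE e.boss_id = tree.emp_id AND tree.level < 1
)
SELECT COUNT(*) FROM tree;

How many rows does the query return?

Base: emp_id=6 (Xena) at level 0.
Iteration 1: rows with boss_id in {6} -> Dave (id 7, level 1), Raj (id 11, level 1).
Iteration 2: level < 1 fails for all current rows; recursion stops.
Total rows emitted: 3.

3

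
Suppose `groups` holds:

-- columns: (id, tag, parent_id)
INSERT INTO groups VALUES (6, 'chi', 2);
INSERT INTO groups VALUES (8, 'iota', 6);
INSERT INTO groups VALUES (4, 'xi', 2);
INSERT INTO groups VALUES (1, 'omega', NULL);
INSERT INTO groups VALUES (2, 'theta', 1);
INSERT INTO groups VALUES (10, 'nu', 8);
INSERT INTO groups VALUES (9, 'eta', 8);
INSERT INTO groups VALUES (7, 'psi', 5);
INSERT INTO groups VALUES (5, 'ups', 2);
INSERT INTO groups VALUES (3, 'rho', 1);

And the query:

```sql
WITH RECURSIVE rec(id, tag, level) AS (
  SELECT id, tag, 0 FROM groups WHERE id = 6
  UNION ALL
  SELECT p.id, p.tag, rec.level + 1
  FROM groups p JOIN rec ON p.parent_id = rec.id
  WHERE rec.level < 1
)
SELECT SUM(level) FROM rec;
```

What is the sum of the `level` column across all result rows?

Base: id=6 (chi) at level 0.
Iteration 1: rows with parent_id in {6} -> iota (id 8, level 1).
Iteration 2: level < 1 fails for all current rows; recursion stops.
SUM(level) = 0 + 1 = 1.

1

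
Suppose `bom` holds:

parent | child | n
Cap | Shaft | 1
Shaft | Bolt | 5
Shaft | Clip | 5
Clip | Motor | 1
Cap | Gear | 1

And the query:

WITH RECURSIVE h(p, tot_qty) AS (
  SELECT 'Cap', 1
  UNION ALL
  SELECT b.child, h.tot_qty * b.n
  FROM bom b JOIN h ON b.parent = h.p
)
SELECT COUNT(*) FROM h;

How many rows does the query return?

Base: (Cap, tot_qty=1).
Iteration 1: components of {Cap} -> Gear = 1*1 = 1, Shaft = 1*1 = 1.
Iteration 2: components of {Gear,Shaft} -> Bolt = 1*5 = 5, Clip = 1*5 = 5.
Iteration 3: components of {Bolt,Clip} -> Motor = 5*1 = 5.
Iteration 4: no further components; recursion stops.
Total rows emitted: 6.

6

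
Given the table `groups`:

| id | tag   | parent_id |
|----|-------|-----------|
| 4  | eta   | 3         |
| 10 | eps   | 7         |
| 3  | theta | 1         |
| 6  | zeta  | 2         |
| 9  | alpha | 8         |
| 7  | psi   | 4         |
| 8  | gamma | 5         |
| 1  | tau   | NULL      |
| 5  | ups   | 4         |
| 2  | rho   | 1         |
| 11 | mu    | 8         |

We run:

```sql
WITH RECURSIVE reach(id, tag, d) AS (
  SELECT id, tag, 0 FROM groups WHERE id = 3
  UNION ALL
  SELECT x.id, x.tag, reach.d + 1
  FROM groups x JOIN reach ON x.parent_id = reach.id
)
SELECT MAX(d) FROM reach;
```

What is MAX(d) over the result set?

4

Base: id=3 (theta) at d 0.
Iteration 1: rows with parent_id in {3} -> eta (id 4, d 1).
Iteration 2: rows with parent_id in {4} -> ups (id 5, d 2), psi (id 7, d 2).
Iteration 3: rows with parent_id in {5,7} -> gamma (id 8, d 3), eps (id 10, d 3).
Iteration 4: rows with parent_id in {8,10} -> alpha (id 9, d 4), mu (id 11, d 4).
Iteration 5: no rows with parent_id in {9,11}; recursion stops.
d values: 0, 1, 2, 2, 3, 3, 4, 4; the maximum is 4.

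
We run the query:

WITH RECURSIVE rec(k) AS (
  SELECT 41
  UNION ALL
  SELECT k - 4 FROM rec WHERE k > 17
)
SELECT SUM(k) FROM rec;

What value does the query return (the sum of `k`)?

203

Base: k=41.
Iteration 1: 41 > 17 holds -> k = 41 - 4 = 37.
Iteration 2: 37 > 17 holds -> k = 37 - 4 = 33.
Iteration 3: 33 > 17 holds -> k = 33 - 4 = 29.
Iteration 4: 29 > 17 holds -> k = 29 - 4 = 25.
Iteration 5: 25 > 17 holds -> k = 25 - 4 = 21.
Iteration 6: 21 > 17 holds -> k = 21 - 4 = 17.
Iteration 7: 17 > 17 fails; recursion stops.
SUM(k) = 41 + 37 + 33 + 29 + 25 + 21 + 17 = 203.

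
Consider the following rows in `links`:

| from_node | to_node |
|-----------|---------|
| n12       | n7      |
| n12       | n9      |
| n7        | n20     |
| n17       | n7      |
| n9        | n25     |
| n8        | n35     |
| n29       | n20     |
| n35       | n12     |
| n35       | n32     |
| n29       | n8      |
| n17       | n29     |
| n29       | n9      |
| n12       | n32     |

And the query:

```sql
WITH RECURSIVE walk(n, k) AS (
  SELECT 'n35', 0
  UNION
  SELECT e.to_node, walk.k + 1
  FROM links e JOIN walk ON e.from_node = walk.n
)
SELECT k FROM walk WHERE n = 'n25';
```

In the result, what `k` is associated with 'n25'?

Base: (n35, k=0).
Iteration 1: edges from {n35} -> (n12, k=1), (n32, k=1).
Iteration 2: edges from {n12,n32} -> (n32, k=2), (n7, k=2), (n9, k=2).
Iteration 3: edges from {n32,n7,n9} -> (n20, k=3), (n25, k=3).
Iteration 4: no outgoing edges from {n20,n25}; recursion stops.

3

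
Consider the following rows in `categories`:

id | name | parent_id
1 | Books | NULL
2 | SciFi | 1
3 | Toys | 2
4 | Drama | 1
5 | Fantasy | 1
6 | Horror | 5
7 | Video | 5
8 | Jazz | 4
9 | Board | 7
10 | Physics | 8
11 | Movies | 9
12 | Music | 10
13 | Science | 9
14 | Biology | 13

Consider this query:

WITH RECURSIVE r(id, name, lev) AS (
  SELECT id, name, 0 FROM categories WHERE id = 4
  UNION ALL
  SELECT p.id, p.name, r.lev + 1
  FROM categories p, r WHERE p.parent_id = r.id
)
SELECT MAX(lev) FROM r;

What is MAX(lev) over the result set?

3

Base: id=4 (Drama) at lev 0.
Iteration 1: rows with parent_id in {4} -> Jazz (id 8, lev 1).
Iteration 2: rows with parent_id in {8} -> Physics (id 10, lev 2).
Iteration 3: rows with parent_id in {10} -> Music (id 12, lev 3).
Iteration 4: no rows with parent_id in {12}; recursion stops.
lev values: 0, 1, 2, 3; the maximum is 3.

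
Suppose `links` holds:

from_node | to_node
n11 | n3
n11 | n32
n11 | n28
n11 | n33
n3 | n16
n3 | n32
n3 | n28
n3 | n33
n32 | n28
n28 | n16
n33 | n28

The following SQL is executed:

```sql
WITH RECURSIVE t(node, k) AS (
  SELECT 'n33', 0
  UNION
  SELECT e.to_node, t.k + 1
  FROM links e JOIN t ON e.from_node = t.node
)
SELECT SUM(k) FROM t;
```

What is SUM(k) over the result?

3

Base: (n33, k=0).
Iteration 1: edges from {n33} -> (n28, k=1).
Iteration 2: edges from {n28} -> (n16, k=2).
Iteration 3: no outgoing edges from {n16}; recursion stops.
SUM(k) = 0 + 1 + 2 = 3.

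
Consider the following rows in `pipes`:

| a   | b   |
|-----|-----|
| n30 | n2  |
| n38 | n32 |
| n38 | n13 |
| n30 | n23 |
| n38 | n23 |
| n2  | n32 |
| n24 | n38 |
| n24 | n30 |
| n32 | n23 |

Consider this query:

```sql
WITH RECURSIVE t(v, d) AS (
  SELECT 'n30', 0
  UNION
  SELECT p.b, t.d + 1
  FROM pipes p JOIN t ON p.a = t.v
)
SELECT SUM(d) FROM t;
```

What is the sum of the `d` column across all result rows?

7

Base: (n30, d=0).
Iteration 1: edges from {n30} -> (n2, d=1), (n23, d=1).
Iteration 2: edges from {n2,n23} -> (n32, d=2).
Iteration 3: edges from {n32} -> (n23, d=3).
Iteration 4: no outgoing edges from {n23}; recursion stops.
SUM(d) = 0 + 1 + 1 + 2 + 3 = 7.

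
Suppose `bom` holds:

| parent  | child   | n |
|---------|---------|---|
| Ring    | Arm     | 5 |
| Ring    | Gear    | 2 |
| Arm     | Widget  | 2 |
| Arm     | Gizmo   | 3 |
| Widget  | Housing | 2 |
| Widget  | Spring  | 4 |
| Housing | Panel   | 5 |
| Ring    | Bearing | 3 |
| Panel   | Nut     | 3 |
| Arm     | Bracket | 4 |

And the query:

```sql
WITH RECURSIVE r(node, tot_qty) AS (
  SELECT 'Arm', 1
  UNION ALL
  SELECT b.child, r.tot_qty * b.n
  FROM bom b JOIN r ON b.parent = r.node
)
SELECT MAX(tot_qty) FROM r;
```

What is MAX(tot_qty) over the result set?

Base: (Arm, tot_qty=1).
Iteration 1: components of {Arm} -> Bracket = 1*4 = 4, Gizmo = 1*3 = 3, Widget = 1*2 = 2.
Iteration 2: components of {Bracket,Gizmo,Widget} -> Housing = 2*2 = 4, Spring = 2*4 = 8.
Iteration 3: components of {Housing,Spring} -> Panel = 4*5 = 20.
Iteration 4: components of {Panel} -> Nut = 20*3 = 60.
Iteration 5: no further components; recursion stops.
tot_qty values: 1, 2, 3, 4, 4, 8, 20, 60; the maximum is 60.

60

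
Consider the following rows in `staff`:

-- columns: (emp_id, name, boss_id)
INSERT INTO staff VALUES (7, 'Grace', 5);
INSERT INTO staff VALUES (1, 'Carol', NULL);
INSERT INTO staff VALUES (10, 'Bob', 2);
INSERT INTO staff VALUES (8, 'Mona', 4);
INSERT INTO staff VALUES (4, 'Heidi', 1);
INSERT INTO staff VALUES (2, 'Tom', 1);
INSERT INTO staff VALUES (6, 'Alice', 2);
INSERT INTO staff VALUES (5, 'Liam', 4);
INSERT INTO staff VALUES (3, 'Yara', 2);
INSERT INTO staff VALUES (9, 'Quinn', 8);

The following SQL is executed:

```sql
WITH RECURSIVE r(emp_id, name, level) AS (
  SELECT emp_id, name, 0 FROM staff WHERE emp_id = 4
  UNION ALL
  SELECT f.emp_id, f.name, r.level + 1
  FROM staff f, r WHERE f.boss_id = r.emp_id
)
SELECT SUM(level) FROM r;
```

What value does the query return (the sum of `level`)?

Base: emp_id=4 (Heidi) at level 0.
Iteration 1: rows with boss_id in {4} -> Liam (id 5, level 1), Mona (id 8, level 1).
Iteration 2: rows with boss_id in {5,8} -> Grace (id 7, level 2), Quinn (id 9, level 2).
Iteration 3: no rows with boss_id in {7,9}; recursion stops.
SUM(level) = 0 + 1 + 1 + 2 + 2 = 6.

6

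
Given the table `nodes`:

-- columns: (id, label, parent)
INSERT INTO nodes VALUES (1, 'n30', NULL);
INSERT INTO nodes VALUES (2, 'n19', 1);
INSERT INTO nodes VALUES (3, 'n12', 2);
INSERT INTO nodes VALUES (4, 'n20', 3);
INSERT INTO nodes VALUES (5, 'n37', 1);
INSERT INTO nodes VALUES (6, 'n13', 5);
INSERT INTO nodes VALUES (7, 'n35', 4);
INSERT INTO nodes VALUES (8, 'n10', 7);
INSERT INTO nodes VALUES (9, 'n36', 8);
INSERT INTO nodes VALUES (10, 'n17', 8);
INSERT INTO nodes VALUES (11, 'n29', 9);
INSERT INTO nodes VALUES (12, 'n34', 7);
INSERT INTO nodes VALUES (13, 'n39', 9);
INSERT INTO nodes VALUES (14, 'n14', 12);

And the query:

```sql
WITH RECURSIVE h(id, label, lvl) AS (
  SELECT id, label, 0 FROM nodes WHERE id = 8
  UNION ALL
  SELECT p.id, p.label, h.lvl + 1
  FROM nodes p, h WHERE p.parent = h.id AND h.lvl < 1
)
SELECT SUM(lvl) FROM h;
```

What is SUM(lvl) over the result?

2

Base: id=8 (n10) at lvl 0.
Iteration 1: rows with parent in {8} -> n36 (id 9, lvl 1), n17 (id 10, lvl 1).
Iteration 2: lvl < 1 fails for all current rows; recursion stops.
SUM(lvl) = 0 + 1 + 1 = 2.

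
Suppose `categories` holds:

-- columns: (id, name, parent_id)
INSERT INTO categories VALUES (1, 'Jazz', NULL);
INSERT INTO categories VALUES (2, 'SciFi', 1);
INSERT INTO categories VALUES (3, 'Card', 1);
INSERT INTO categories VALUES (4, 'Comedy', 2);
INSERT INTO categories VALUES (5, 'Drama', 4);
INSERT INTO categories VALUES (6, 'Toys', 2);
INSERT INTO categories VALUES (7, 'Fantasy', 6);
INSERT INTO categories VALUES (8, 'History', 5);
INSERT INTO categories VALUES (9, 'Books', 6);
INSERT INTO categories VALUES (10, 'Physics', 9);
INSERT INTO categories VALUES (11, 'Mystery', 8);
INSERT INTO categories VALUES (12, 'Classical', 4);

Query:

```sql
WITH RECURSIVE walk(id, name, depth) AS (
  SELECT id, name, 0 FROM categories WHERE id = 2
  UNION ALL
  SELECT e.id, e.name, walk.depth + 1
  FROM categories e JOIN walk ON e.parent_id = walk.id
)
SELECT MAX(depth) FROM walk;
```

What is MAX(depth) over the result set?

4

Base: id=2 (SciFi) at depth 0.
Iteration 1: rows with parent_id in {2} -> Comedy (id 4, depth 1), Toys (id 6, depth 1).
Iteration 2: rows with parent_id in {4,6} -> Drama (id 5, depth 2), Fantasy (id 7, depth 2), Books (id 9, depth 2), Classical (id 12, depth 2).
Iteration 3: rows with parent_id in {5,7,9,12} -> History (id 8, depth 3), Physics (id 10, depth 3).
Iteration 4: rows with parent_id in {8,10} -> Mystery (id 11, depth 4).
Iteration 5: no rows with parent_id in {11}; recursion stops.
depth values: 0, 1, 1, 2, 2, 2, 2, 3, 3, 4; the maximum is 4.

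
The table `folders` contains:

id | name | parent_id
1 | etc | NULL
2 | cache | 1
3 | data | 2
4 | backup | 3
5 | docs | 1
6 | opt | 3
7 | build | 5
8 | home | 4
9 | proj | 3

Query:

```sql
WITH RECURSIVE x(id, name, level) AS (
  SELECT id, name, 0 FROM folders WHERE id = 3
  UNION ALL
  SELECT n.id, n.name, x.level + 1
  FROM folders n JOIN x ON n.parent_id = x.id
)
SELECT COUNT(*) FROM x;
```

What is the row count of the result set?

5

Base: id=3 (data) at level 0.
Iteration 1: rows with parent_id in {3} -> backup (id 4, level 1), opt (id 6, level 1), proj (id 9, level 1).
Iteration 2: rows with parent_id in {4,6,9} -> home (id 8, level 2).
Iteration 3: no rows with parent_id in {8}; recursion stops.
Total rows emitted: 5.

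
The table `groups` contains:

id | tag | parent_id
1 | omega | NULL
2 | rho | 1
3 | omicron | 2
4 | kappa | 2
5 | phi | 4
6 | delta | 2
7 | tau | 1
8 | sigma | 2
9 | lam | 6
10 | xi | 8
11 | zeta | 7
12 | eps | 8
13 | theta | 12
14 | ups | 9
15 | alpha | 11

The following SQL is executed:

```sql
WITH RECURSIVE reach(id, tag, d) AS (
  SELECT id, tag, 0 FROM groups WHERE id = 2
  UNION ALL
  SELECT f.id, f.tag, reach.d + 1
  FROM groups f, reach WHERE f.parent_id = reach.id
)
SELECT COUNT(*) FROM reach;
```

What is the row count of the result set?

11

Base: id=2 (rho) at d 0.
Iteration 1: rows with parent_id in {2} -> omicron (id 3, d 1), kappa (id 4, d 1), delta (id 6, d 1), sigma (id 8, d 1).
Iteration 2: rows with parent_id in {3,4,6,8} -> phi (id 5, d 2), lam (id 9, d 2), xi (id 10, d 2), eps (id 12, d 2).
Iteration 3: rows with parent_id in {5,9,10,12} -> theta (id 13, d 3), ups (id 14, d 3).
Iteration 4: no rows with parent_id in {13,14}; recursion stops.
Total rows emitted: 11.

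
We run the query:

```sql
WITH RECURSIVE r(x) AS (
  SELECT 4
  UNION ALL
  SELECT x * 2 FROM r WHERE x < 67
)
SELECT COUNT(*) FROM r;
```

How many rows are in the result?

Base: x=4.
Iteration 1: 4 < 67 holds -> x = 4 * 2 = 8.
Iteration 2: 8 < 67 holds -> x = 8 * 2 = 16.
Iteration 3: 16 < 67 holds -> x = 16 * 2 = 32.
Iteration 4: 32 < 67 holds -> x = 32 * 2 = 64.
Iteration 5: 64 < 67 holds -> x = 64 * 2 = 128.
Iteration 6: 128 < 67 fails; recursion stops.
Total rows emitted: 6.

6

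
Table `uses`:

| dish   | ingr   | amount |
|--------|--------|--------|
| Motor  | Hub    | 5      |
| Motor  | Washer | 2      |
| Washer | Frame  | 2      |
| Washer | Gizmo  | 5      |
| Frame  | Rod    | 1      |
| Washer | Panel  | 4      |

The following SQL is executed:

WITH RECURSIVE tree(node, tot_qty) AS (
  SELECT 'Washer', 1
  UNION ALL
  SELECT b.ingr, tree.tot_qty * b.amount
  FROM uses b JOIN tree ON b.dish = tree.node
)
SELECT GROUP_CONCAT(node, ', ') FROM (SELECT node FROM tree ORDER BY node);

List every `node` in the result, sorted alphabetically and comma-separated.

Base: (Washer, tot_qty=1).
Iteration 1: components of {Washer} -> Frame = 1*2 = 2, Gizmo = 1*5 = 5, Panel = 1*4 = 4.
Iteration 2: components of {Frame,Gizmo,Panel} -> Rod = 2*1 = 2.
Iteration 3: no further components; recursion stops.

Frame, Gizmo, Panel, Rod, Washer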